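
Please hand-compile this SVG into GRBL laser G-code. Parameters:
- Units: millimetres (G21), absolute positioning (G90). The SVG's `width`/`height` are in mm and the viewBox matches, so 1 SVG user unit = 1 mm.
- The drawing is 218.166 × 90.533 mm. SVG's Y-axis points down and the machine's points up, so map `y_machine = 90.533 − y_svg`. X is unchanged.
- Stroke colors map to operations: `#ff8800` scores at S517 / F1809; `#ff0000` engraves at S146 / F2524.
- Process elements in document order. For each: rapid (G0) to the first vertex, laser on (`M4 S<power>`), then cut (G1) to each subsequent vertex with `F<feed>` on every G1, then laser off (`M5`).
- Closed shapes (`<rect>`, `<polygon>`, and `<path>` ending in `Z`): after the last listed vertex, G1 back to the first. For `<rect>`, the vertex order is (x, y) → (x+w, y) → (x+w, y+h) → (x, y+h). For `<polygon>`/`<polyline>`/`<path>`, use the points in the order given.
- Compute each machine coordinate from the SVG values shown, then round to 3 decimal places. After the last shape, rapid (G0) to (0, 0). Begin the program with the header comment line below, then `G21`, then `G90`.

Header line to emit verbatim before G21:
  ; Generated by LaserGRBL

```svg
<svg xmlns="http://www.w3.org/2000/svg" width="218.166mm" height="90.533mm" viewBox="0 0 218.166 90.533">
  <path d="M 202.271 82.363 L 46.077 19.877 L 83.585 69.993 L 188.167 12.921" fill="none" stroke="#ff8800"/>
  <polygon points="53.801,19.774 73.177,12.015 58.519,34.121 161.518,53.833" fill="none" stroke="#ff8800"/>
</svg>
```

Since the viewBox matches the mm dimensions, user units are millimetres directly. The only transform is the Y-flip y_m = 90.533 − y_svg.

Shape 1 is a open polyline drawn with `<path>`. Its stroke #ff8800 means score at S517, F1809. After flipping Y the toolpath is (202.271,8.170) → (46.077,70.656) → (83.585,20.540) → (188.167,77.612).

Shape 2 is a closed polygon drawn with `<polygon>`. Its stroke #ff8800 means score at S517, F1809. After flipping Y the toolpath is (53.801,70.759) → (73.177,78.518) → (58.519,56.412) → (161.518,36.700) → (53.801,70.759), returning to the start.

; Generated by LaserGRBL
G21
G90
G0 X202.271 Y8.170
M4 S517
G1 X46.077 Y70.656 F1809
G1 X83.585 Y20.540 F1809
G1 X188.167 Y77.612 F1809
M5
G0 X53.801 Y70.759
M4 S517
G1 X73.177 Y78.518 F1809
G1 X58.519 Y56.412 F1809
G1 X161.518 Y36.700 F1809
G1 X53.801 Y70.759 F1809
M5
G0 X0.000 Y0.000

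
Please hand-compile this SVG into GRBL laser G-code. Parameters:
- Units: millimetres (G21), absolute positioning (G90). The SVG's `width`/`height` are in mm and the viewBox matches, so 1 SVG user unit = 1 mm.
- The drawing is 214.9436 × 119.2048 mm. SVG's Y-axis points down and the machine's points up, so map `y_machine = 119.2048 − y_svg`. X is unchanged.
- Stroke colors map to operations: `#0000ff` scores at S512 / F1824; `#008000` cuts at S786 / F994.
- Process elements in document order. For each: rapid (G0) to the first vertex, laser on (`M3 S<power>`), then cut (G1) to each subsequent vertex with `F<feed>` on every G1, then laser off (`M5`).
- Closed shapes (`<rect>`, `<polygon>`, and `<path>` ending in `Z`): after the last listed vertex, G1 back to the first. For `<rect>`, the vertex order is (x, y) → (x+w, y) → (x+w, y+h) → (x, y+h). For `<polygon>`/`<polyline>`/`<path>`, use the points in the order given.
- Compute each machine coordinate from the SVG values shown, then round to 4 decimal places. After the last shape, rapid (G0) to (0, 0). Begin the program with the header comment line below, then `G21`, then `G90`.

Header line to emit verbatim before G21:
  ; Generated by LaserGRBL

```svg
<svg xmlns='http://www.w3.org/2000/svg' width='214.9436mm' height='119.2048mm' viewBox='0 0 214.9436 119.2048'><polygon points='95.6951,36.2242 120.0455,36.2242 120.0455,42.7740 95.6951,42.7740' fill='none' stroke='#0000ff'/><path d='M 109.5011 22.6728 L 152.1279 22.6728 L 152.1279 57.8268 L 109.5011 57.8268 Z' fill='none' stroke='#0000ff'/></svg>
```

; Generated by LaserGRBL
G21
G90
G0 X95.6951 Y82.9806
M3 S512
G1 X120.0455 Y82.9806 F1824
G1 X120.0455 Y76.4308 F1824
G1 X95.6951 Y76.4308 F1824
G1 X95.6951 Y82.9806 F1824
M5
G0 X109.5011 Y96.5320
M3 S512
G1 X152.1279 Y96.5320 F1824
G1 X152.1279 Y61.3780 F1824
G1 X109.5011 Y61.3780 F1824
G1 X109.5011 Y96.5320 F1824
M5
G0 X0.0000 Y0.0000

Since the viewBox matches the mm dimensions, user units are millimetres directly. The only transform is the Y-flip y_m = 119.2048 − y_svg.

Shape 1 is a rectangle drawn with `<polygon>`. Its stroke #0000ff means score at S512, F1824. After flipping Y the toolpath is (95.6951,82.9806) → (120.0455,82.9806) → (120.0455,76.4308) → (95.6951,76.4308) → (95.6951,82.9806), returning to the start.

Shape 2 is a rectangle drawn with `<path>`. Its stroke #0000ff means score at S512, F1824. After flipping Y the toolpath is (109.5011,96.5320) → (152.1279,96.5320) → (152.1279,61.3780) → (109.5011,61.3780) → (109.5011,96.5320), returning to the start.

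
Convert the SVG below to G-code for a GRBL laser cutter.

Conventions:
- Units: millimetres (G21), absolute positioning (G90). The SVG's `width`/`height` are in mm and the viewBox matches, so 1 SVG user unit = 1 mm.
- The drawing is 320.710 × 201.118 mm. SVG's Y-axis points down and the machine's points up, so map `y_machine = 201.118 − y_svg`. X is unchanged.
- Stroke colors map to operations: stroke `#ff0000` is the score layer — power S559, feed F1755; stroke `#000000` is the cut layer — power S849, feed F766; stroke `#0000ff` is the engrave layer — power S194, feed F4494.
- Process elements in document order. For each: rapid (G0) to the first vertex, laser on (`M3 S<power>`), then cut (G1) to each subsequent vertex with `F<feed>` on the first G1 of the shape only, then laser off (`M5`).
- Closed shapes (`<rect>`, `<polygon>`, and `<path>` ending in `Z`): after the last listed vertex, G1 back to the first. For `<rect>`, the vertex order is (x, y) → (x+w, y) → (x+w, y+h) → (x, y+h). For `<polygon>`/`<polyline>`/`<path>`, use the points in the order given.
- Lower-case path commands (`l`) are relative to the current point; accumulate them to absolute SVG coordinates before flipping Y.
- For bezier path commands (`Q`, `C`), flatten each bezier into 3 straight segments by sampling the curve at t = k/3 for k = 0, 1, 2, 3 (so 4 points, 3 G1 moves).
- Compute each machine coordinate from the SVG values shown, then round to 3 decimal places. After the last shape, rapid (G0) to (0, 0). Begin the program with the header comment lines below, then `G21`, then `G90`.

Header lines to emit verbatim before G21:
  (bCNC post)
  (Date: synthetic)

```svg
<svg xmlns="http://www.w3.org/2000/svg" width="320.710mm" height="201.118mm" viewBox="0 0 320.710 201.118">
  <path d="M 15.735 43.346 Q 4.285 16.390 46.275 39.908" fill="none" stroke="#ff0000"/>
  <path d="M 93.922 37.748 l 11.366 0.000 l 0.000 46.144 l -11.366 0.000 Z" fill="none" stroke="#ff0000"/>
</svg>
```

viewBox `0 0 320.710 201.118` with mm width/height → 1 unit = 1 mm. Flip: y_m = 201.118 − y_svg.

**Shape 1** — `<path>` quadratic bezier, stroke `#ff0000` → score (S559, F1755). Control points (SVG): P0=(15.735,43.346), P1=(4.285,16.390), P2=(46.275,39.908); sampled at t=k/3. Machine vertices: (15.735,157.772) → (14.039,170.134) → (24.219,171.280) → (46.275,161.210). Open path.

**Shape 2** — `<path>` rectangle, stroke `#ff0000` → score (S559, F1755). Machine vertices: (93.922,163.370) → (105.288,163.370) → (105.288,117.226) → (93.922,117.226) → (93.922,163.370). Closed: final G1 returns to the first vertex.

(bCNC post)
(Date: synthetic)
G21
G90
G0 X15.735 Y157.772
M3 S559
G1 X14.039 Y170.134 F1755
G1 X24.219 Y171.280
G1 X46.275 Y161.210
M5
G0 X93.922 Y163.370
M3 S559
G1 X105.288 Y163.370 F1755
G1 X105.288 Y117.226
G1 X93.922 Y117.226
G1 X93.922 Y163.370
M5
G0 X0.000 Y0.000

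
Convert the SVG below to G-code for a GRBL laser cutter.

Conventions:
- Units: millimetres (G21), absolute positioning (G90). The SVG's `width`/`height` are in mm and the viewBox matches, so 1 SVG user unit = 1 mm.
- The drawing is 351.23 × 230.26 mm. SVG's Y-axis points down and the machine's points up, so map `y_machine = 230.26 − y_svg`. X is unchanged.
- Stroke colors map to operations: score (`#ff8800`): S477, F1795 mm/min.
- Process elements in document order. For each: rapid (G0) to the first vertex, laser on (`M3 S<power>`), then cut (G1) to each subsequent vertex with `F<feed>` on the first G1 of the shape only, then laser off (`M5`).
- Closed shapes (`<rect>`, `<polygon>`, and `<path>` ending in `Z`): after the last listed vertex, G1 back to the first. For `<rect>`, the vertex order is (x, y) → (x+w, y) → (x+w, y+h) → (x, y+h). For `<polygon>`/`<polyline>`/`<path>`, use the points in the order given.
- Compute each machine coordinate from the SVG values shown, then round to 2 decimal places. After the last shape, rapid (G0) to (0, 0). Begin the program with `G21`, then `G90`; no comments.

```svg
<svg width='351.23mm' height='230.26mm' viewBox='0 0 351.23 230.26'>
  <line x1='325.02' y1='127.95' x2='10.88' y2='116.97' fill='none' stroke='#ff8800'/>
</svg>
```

G21
G90
G0 X325.02 Y102.31
M3 S477
G1 X10.88 Y113.29 F1795
M5
G0 X0.00 Y0.00

viewBox `0 0 351.23 230.26` with mm width/height → 1 unit = 1 mm. Flip: y_m = 230.26 − y_svg.

**Shape 1** — `<line>` line segment, stroke `#ff8800` → score (S477, F1795). Machine vertices: (325.02,102.31) → (10.88,113.29). Open path.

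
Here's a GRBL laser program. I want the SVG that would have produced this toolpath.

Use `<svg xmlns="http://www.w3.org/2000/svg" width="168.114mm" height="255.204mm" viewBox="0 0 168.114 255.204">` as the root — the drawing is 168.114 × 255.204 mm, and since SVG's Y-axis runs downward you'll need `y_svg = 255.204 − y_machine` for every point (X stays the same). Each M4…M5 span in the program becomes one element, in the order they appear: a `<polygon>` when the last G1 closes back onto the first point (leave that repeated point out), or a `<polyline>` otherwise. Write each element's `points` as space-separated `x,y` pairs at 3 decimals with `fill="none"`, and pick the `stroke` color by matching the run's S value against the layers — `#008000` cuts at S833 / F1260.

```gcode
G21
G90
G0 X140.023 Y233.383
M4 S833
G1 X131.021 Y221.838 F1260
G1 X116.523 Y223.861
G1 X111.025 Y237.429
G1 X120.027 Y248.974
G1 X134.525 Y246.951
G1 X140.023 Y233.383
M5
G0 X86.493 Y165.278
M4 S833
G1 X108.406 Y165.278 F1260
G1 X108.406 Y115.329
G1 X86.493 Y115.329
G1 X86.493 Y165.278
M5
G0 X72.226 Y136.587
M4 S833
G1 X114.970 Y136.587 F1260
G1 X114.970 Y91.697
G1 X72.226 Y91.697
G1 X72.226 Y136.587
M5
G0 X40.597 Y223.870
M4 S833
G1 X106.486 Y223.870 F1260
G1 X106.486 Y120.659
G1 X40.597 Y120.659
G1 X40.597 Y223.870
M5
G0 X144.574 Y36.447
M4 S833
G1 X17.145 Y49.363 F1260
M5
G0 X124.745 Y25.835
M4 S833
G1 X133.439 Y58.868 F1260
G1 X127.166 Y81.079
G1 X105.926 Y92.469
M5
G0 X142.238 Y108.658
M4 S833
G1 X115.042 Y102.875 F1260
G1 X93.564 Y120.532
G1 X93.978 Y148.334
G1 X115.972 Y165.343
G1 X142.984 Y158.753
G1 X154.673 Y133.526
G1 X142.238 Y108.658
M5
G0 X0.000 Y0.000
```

Machine Y-up, SVG Y-down with viewBox height 255.204, so y_svg = 255.204 − y_machine; X carries over. Every run uses S833, so all elements get stroke `#008000` (cut).

Run 1: The run returns to its start, so emit a `<polygon>` with points (Y-flipped): 140.023,21.821 131.021,33.366 116.523,31.343 111.025,17.775 120.027,6.230 134.525,8.253.

Run 2: The run returns to its start, so emit a `<polygon>` with points (Y-flipped): 86.493,89.926 108.406,89.926 108.406,139.875 86.493,139.875.

Run 3: The run returns to its start, so emit a `<polygon>` with points (Y-flipped): 72.226,118.617 114.970,118.617 114.970,163.507 72.226,163.507.

Run 4: The run returns to its start, so emit a `<polygon>` with points (Y-flipped): 40.597,31.334 106.486,31.334 106.486,134.545 40.597,134.545.

Run 5: The run is open, so emit a `<polyline>` with points (Y-flipped): 144.574,218.757 17.145,205.841.

Run 6: The run is open, so emit a `<polyline>` with points (Y-flipped): 124.745,229.369 133.439,196.336 127.166,174.125 105.926,162.735.

Run 7: The run returns to its start, so emit a `<polygon>` with points (Y-flipped): 142.238,146.546 115.042,152.329 93.564,134.672 93.978,106.870 115.972,89.861 142.984,96.451 154.673,121.678.

<svg xmlns="http://www.w3.org/2000/svg" width="168.114mm" height="255.204mm" viewBox="0 0 168.114 255.204">
  <polygon points="140.023,21.821 131.021,33.366 116.523,31.343 111.025,17.775 120.027,6.230 134.525,8.253" fill="none" stroke="#008000"/>
  <polygon points="86.493,89.926 108.406,89.926 108.406,139.875 86.493,139.875" fill="none" stroke="#008000"/>
  <polygon points="72.226,118.617 114.970,118.617 114.970,163.507 72.226,163.507" fill="none" stroke="#008000"/>
  <polygon points="40.597,31.334 106.486,31.334 106.486,134.545 40.597,134.545" fill="none" stroke="#008000"/>
  <polyline points="144.574,218.757 17.145,205.841" fill="none" stroke="#008000"/>
  <polyline points="124.745,229.369 133.439,196.336 127.166,174.125 105.926,162.735" fill="none" stroke="#008000"/>
  <polygon points="142.238,146.546 115.042,152.329 93.564,134.672 93.978,106.870 115.972,89.861 142.984,96.451 154.673,121.678" fill="none" stroke="#008000"/>
</svg>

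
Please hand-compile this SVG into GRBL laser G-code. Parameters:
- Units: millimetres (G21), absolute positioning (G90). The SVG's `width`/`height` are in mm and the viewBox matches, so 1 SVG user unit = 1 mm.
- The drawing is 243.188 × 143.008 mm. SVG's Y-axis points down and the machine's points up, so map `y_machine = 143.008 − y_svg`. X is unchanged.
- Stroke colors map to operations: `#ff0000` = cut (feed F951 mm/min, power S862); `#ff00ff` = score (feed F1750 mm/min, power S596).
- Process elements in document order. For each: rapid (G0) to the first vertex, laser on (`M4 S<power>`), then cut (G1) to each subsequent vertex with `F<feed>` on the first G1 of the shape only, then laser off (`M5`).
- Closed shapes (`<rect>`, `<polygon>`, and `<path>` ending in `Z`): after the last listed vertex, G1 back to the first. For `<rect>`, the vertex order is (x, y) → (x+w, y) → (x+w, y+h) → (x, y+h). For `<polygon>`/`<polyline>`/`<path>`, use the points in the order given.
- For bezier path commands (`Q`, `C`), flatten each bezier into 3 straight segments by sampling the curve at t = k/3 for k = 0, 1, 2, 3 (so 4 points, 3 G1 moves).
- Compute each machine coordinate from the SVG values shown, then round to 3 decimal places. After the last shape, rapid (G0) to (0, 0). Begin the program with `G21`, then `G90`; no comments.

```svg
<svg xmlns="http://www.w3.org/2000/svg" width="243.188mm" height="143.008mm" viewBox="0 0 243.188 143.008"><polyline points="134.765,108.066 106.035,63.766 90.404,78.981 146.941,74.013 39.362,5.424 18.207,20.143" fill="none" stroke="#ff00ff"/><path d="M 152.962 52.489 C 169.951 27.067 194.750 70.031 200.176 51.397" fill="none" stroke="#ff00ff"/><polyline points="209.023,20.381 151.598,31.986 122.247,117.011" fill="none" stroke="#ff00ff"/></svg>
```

1 u = 1 mm; y_m = 143.008 − y.

[1] `<polyline>` open polyline, #ff00ff→score S596 F1750: (134.765,34.942) → (106.035,79.242) → (90.404,64.027) → (146.941,68.995) → (39.362,137.584) → (18.207,122.865)

[2] `<path>` cubic bezier, #ff00ff→score S596 F1750: (152.962,90.519) → (171.548,97.960) → (189.299,88.695) → (200.176,91.611)

[3] `<polyline>` open polyline, #ff00ff→score S596 F1750: (209.023,122.627) → (151.598,111.022) → (122.247,25.997)

G21
G90
G0 X134.765 Y34.942
M4 S596
G1 X106.035 Y79.242 F1750
G1 X90.404 Y64.027
G1 X146.941 Y68.995
G1 X39.362 Y137.584
G1 X18.207 Y122.865
M5
G0 X152.962 Y90.519
M4 S596
G1 X171.548 Y97.960 F1750
G1 X189.299 Y88.695
G1 X200.176 Y91.611
M5
G0 X209.023 Y122.627
M4 S596
G1 X151.598 Y111.022 F1750
G1 X122.247 Y25.997
M5
G0 X0.000 Y0.000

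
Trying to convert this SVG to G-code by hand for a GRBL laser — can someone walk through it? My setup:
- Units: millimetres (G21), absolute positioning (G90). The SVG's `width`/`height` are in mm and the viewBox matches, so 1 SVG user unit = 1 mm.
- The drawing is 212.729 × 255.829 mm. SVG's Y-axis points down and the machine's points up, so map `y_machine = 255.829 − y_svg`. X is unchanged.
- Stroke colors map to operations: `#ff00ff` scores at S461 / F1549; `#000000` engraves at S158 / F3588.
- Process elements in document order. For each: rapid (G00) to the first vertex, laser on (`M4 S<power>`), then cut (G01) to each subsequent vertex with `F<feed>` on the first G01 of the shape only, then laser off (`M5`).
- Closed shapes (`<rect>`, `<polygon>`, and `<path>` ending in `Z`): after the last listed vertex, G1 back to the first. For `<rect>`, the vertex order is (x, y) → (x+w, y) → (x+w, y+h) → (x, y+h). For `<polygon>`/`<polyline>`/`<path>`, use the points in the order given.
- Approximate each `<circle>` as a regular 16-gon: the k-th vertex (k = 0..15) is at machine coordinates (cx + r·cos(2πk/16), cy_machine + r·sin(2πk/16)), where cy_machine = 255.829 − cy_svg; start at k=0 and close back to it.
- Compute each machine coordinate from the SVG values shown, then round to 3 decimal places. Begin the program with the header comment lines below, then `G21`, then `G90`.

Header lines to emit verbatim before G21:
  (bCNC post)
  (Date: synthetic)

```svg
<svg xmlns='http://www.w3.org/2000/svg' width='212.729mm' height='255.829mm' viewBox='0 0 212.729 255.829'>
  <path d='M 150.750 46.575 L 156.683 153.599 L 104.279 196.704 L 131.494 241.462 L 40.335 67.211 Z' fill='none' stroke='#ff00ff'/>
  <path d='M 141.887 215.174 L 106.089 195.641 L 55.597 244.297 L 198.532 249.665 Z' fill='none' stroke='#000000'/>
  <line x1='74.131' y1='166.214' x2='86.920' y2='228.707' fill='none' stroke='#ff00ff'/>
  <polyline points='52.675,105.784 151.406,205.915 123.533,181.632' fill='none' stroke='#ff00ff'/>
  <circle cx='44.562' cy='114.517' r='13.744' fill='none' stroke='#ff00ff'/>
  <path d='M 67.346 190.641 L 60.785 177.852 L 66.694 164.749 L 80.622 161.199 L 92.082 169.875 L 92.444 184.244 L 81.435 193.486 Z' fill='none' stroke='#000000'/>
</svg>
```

viewBox `0 0 212.729 255.829` with mm width/height → 1 unit = 1 mm. Flip: y_m = 255.829 − y_svg.

**Shape 1** — `<path>` closed polygon, stroke `#ff00ff` → score (S461, F1549). Machine vertices: (150.750,209.254) → (156.683,102.230) → (104.279,59.125) → (131.494,14.367) → (40.335,188.618) → (150.750,209.254). Closed: final G1 returns to the first vertex.

**Shape 2** — `<path>` closed polygon, stroke `#000000` → engrave (S158, F3588). Machine vertices: (141.887,40.655) → (106.089,60.188) → (55.597,11.532) → (198.532,6.164) → (141.887,40.655). Closed: final G1 returns to the first vertex.

**Shape 3** — `<line>` line segment, stroke `#ff00ff` → score (S461, F1549). Machine vertices: (74.131,89.615) → (86.920,27.122). Open path.

**Shape 4** — `<polyline>` open polyline, stroke `#ff00ff` → score (S461, F1549). Machine vertices: (52.675,150.045) → (151.406,49.914) → (123.533,74.197). Open path.

**Shape 5** — `<circle>` circle, stroke `#ff00ff` → score (S461, F1549). Machine vertices: (58.306,141.312) → (57.260,146.572) → (54.280,151.030) → (49.822,154.010) → (44.562,155.056) → (39.302,154.010) → (34.844,151.030) → (31.864,146.572) → (30.818,141.312) → (31.864,136.052) → (34.844,131.594) → (39.302,128.614) → (44.562,127.568) → (49.822,128.614) → (54.280,131.594) → (57.260,136.052) → (58.306,141.312). Closed: final G1 returns to the first vertex.

**Shape 6** — `<path>` regular polygon, stroke `#000000` → engrave (S158, F3588). Machine vertices: (67.346,65.188) → (60.785,77.977) → (66.694,91.080) → (80.622,94.630) → (92.082,85.954) → (92.444,71.585) → (81.435,62.343) → (67.346,65.188). Closed: final G1 returns to the first vertex.

(bCNC post)
(Date: synthetic)
G21
G90
G00 X150.750 Y209.254
M4 S461
G01 X156.683 Y102.230 F1549
G01 X104.279 Y59.125
G01 X131.494 Y14.367
G01 X40.335 Y188.618
G01 X150.750 Y209.254
M5
G00 X141.887 Y40.655
M4 S158
G01 X106.089 Y60.188 F3588
G01 X55.597 Y11.532
G01 X198.532 Y6.164
G01 X141.887 Y40.655
M5
G00 X74.131 Y89.615
M4 S461
G01 X86.920 Y27.122 F1549
M5
G00 X52.675 Y150.045
M4 S461
G01 X151.406 Y49.914 F1549
G01 X123.533 Y74.197
M5
G00 X58.306 Y141.312
M4 S461
G01 X57.260 Y146.572 F1549
G01 X54.280 Y151.030
G01 X49.822 Y154.010
G01 X44.562 Y155.056
G01 X39.302 Y154.010
G01 X34.844 Y151.030
G01 X31.864 Y146.572
G01 X30.818 Y141.312
G01 X31.864 Y136.052
G01 X34.844 Y131.594
G01 X39.302 Y128.614
G01 X44.562 Y127.568
G01 X49.822 Y128.614
G01 X54.280 Y131.594
G01 X57.260 Y136.052
G01 X58.306 Y141.312
M5
G00 X67.346 Y65.188
M4 S158
G01 X60.785 Y77.977 F3588
G01 X66.694 Y91.080
G01 X80.622 Y94.630
G01 X92.082 Y85.954
G01 X92.444 Y71.585
G01 X81.435 Y62.343
G01 X67.346 Y65.188
M5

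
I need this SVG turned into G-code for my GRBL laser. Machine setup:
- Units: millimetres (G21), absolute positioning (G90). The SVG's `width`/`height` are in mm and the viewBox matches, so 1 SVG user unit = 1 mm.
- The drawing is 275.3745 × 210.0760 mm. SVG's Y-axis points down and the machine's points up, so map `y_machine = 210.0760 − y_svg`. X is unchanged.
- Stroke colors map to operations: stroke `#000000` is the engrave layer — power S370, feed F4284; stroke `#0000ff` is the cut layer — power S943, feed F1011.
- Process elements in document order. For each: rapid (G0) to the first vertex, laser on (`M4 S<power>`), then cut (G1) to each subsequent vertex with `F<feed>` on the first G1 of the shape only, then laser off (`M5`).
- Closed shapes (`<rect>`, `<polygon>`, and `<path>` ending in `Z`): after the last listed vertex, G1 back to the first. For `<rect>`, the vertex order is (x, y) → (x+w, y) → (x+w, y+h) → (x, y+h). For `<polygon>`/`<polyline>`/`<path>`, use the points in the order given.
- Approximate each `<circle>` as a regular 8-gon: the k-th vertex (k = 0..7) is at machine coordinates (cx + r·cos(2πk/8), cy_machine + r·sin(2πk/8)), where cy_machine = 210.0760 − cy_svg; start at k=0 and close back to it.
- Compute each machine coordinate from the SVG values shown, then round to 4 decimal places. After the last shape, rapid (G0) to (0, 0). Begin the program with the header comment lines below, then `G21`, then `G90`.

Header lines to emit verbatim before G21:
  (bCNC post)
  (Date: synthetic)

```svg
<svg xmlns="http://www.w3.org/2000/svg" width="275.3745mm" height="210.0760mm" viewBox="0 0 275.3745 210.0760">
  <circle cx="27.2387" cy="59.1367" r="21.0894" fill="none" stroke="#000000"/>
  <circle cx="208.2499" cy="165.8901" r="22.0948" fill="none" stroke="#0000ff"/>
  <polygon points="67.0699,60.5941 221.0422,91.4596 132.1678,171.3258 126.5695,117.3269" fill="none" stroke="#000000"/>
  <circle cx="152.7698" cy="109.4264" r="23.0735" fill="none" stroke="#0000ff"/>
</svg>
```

viewBox `0 0 275.3745 210.0760` with mm width/height → 1 unit = 1 mm. Flip: y_m = 210.0760 − y_svg.

**Shape 1** — `<circle>` circle, stroke `#000000` → engrave (S370, F4284). Machine vertices: (48.3281,150.9393) → (42.1512,165.8518) → (27.2387,172.0287) → (12.3262,165.8518) → (6.1493,150.9393) → (12.3262,136.0268) → (27.2387,129.8499) → (42.1512,136.0268) → (48.3281,150.9393). Closed: final G1 returns to the first vertex.

**Shape 2** — `<circle>` circle, stroke `#0000ff` → cut (S943, F1011). Machine vertices: (230.3447,44.1859) → (223.8733,59.8093) → (208.2499,66.2807) → (192.6265,59.8093) → (186.1551,44.1859) → (192.6265,28.5625) → (208.2499,22.0911) → (223.8733,28.5625) → (230.3447,44.1859). Closed: final G1 returns to the first vertex.

**Shape 3** — `<polygon>` closed polygon, stroke `#000000` → engrave (S370, F4284). Machine vertices: (67.0699,149.4819) → (221.0422,118.6164) → (132.1678,38.7502) → (126.5695,92.7491) → (67.0699,149.4819). Closed: final G1 returns to the first vertex.

**Shape 4** — `<circle>` circle, stroke `#0000ff` → cut (S943, F1011). Machine vertices: (175.8433,100.6496) → (169.0852,116.9650) → (152.7698,123.7231) → (136.4544,116.9650) → (129.6963,100.6496) → (136.4544,84.3342) → (152.7698,77.5761) → (169.0852,84.3342) → (175.8433,100.6496). Closed: final G1 returns to the first vertex.

(bCNC post)
(Date: synthetic)
G21
G90
G0 X48.3281 Y150.9393
M4 S370
G1 X42.1512 Y165.8518 F4284
G1 X27.2387 Y172.0287
G1 X12.3262 Y165.8518
G1 X6.1493 Y150.9393
G1 X12.3262 Y136.0268
G1 X27.2387 Y129.8499
G1 X42.1512 Y136.0268
G1 X48.3281 Y150.9393
M5
G0 X230.3447 Y44.1859
M4 S943
G1 X223.8733 Y59.8093 F1011
G1 X208.2499 Y66.2807
G1 X192.6265 Y59.8093
G1 X186.1551 Y44.1859
G1 X192.6265 Y28.5625
G1 X208.2499 Y22.0911
G1 X223.8733 Y28.5625
G1 X230.3447 Y44.1859
M5
G0 X67.0699 Y149.4819
M4 S370
G1 X221.0422 Y118.6164 F4284
G1 X132.1678 Y38.7502
G1 X126.5695 Y92.7491
G1 X67.0699 Y149.4819
M5
G0 X175.8433 Y100.6496
M4 S943
G1 X169.0852 Y116.9650 F1011
G1 X152.7698 Y123.7231
G1 X136.4544 Y116.9650
G1 X129.6963 Y100.6496
G1 X136.4544 Y84.3342
G1 X152.7698 Y77.5761
G1 X169.0852 Y84.3342
G1 X175.8433 Y100.6496
M5
G0 X0.0000 Y0.0000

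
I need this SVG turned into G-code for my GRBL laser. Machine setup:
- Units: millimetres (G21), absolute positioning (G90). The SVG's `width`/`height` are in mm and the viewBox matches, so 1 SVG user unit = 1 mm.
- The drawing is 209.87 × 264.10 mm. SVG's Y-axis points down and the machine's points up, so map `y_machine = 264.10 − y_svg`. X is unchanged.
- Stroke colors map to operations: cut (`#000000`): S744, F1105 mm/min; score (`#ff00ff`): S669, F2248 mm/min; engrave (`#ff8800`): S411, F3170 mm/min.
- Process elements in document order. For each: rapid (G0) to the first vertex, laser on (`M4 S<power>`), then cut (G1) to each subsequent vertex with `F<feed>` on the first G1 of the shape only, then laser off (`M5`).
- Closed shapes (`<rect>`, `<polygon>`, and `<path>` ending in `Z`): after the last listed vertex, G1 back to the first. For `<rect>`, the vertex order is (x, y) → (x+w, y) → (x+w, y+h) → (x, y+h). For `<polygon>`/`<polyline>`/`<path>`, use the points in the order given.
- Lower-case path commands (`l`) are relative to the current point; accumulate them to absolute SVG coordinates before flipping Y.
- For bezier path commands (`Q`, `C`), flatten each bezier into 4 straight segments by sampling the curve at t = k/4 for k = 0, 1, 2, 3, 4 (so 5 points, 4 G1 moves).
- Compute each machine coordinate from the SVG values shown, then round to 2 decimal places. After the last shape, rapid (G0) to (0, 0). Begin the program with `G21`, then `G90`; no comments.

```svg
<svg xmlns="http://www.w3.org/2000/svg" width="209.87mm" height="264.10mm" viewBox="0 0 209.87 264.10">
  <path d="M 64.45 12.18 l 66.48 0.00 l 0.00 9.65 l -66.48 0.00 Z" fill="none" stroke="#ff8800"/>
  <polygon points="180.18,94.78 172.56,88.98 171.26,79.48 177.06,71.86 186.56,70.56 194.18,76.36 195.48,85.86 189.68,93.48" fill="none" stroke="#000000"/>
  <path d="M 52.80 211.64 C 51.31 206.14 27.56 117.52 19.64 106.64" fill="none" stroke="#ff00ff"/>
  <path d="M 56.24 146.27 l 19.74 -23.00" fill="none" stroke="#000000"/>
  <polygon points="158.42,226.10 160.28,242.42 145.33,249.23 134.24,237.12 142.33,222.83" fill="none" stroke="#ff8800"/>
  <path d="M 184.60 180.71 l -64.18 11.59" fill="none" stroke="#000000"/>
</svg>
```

viewBox `0 0 209.87 264.10` with mm width/height → 1 unit = 1 mm. Flip: y_m = 264.10 − y_svg.

**Shape 1** — `<path>` rectangle, stroke `#ff8800` → engrave (S411, F3170). Machine vertices: (64.45,251.92) → (130.93,251.92) → (130.93,242.27) → (64.45,242.27) → (64.45,251.92). Closed: final G1 returns to the first vertex.

**Shape 2** — `<polygon>` regular polygon, stroke `#000000` → cut (S744, F1105). Machine vertices: (180.18,169.32) → (172.56,175.12) → (171.26,184.62) → (177.06,192.24) → (186.56,193.54) → (194.18,187.74) → (195.48,178.24) → (189.68,170.62) → (180.18,169.32). Closed: final G1 returns to the first vertex.

**Shape 3** — `<path>` cubic bezier, stroke `#ff00ff` → score (S669, F2248). Control points (SVG): P0=(52.80,211.64), P1=(51.31,206.14), P2=(27.56,117.52), P3=(19.64,106.64); sampled at t=k/4. Machine vertices: (52.80,52.46) → (48.10,69.66) → (38.63,102.94) → (27.95,137.24) → (19.64,157.46). Open path.

**Shape 4** — `<path>` line segment, stroke `#000000` → cut (S744, F1105). Machine vertices: (56.24,117.83) → (75.98,140.83). Open path.

**Shape 5** — `<polygon>` regular polygon, stroke `#ff8800` → engrave (S411, F3170). Machine vertices: (158.42,38.00) → (160.28,21.68) → (145.33,14.87) → (134.24,26.98) → (142.33,41.27) → (158.42,38.00). Closed: final G1 returns to the first vertex.

**Shape 6** — `<path>` line segment, stroke `#000000` → cut (S744, F1105). Machine vertices: (184.60,83.39) → (120.42,71.80). Open path.

G21
G90
G0 X64.45 Y251.92
M4 S411
G1 X130.93 Y251.92 F3170
G1 X130.93 Y242.27
G1 X64.45 Y242.27
G1 X64.45 Y251.92
M5
G0 X180.18 Y169.32
M4 S744
G1 X172.56 Y175.12 F1105
G1 X171.26 Y184.62
G1 X177.06 Y192.24
G1 X186.56 Y193.54
G1 X194.18 Y187.74
G1 X195.48 Y178.24
G1 X189.68 Y170.62
G1 X180.18 Y169.32
M5
G0 X52.80 Y52.46
M4 S669
G1 X48.10 Y69.66 F2248
G1 X38.63 Y102.94
G1 X27.95 Y137.24
G1 X19.64 Y157.46
M5
G0 X56.24 Y117.83
M4 S744
G1 X75.98 Y140.83 F1105
M5
G0 X158.42 Y38.00
M4 S411
G1 X160.28 Y21.68 F3170
G1 X145.33 Y14.87
G1 X134.24 Y26.98
G1 X142.33 Y41.27
G1 X158.42 Y38.00
M5
G0 X184.60 Y83.39
M4 S744
G1 X120.42 Y71.80 F1105
M5
G0 X0.00 Y0.00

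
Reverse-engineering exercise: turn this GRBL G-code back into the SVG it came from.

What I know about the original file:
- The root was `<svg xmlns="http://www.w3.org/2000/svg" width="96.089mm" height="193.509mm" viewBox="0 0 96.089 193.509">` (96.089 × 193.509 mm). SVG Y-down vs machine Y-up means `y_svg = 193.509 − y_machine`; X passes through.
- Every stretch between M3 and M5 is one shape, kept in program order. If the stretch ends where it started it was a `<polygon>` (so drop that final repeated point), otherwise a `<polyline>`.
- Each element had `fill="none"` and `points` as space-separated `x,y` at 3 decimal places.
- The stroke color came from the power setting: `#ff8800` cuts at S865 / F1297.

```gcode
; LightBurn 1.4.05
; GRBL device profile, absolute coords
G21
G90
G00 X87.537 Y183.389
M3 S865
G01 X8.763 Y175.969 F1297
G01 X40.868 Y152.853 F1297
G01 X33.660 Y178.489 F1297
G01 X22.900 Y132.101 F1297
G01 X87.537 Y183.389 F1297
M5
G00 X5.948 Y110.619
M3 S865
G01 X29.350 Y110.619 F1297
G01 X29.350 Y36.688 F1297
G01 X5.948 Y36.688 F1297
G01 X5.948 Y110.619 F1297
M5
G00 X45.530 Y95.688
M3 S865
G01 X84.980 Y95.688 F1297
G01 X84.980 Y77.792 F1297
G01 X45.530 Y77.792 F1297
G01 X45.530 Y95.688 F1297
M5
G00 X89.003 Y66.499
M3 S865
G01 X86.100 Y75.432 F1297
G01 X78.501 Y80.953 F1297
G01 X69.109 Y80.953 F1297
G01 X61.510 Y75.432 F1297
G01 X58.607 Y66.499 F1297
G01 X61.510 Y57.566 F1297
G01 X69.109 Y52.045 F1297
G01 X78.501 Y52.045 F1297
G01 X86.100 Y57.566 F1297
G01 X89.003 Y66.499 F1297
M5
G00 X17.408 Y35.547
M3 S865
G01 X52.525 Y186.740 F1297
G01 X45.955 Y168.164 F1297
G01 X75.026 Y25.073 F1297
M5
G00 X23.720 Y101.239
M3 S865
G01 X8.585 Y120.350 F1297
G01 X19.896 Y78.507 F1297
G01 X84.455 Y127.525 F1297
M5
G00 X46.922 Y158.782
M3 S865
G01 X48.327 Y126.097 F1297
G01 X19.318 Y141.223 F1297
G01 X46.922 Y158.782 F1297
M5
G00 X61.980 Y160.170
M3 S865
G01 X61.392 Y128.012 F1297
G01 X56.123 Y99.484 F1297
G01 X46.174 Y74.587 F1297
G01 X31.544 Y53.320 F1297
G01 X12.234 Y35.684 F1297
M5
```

y_svg = 193.509 − y_m. Every run uses S865, so all elements get stroke `#ff8800` (cut).

[1] closed run; points: 87.537,10.120 8.763,17.540 40.868,40.656 33.660,15.020 22.900,61.408

[2] closed run; points: 5.948,82.890 29.350,82.890 29.350,156.821 5.948,156.821

[3] closed run; points: 45.530,97.821 84.980,97.821 84.980,115.717 45.530,115.717

[4] closed run; points: 89.003,127.010 86.100,118.077 78.501,112.556 69.109,112.556 61.510,118.077 58.607,127.010 61.510,135.943 69.109,141.464 78.501,141.464 86.100,135.943

[5] open run; points: 17.408,157.962 52.525,6.769 45.955,25.345 75.026,168.436

[6] open run; points: 23.720,92.270 8.585,73.159 19.896,115.002 84.455,65.984

[7] closed run; points: 46.922,34.727 48.327,67.412 19.318,52.286

[8] open run; points: 61.980,33.339 61.392,65.497 56.123,94.025 46.174,118.922 31.544,140.189 12.234,157.825

<svg xmlns="http://www.w3.org/2000/svg" width="96.089mm" height="193.509mm" viewBox="0 0 96.089 193.509">
  <polygon points="87.537,10.120 8.763,17.540 40.868,40.656 33.660,15.020 22.900,61.408" fill="none" stroke="#ff8800"/>
  <polygon points="5.948,82.890 29.350,82.890 29.350,156.821 5.948,156.821" fill="none" stroke="#ff8800"/>
  <polygon points="45.530,97.821 84.980,97.821 84.980,115.717 45.530,115.717" fill="none" stroke="#ff8800"/>
  <polygon points="89.003,127.010 86.100,118.077 78.501,112.556 69.109,112.556 61.510,118.077 58.607,127.010 61.510,135.943 69.109,141.464 78.501,141.464 86.100,135.943" fill="none" stroke="#ff8800"/>
  <polyline points="17.408,157.962 52.525,6.769 45.955,25.345 75.026,168.436" fill="none" stroke="#ff8800"/>
  <polyline points="23.720,92.270 8.585,73.159 19.896,115.002 84.455,65.984" fill="none" stroke="#ff8800"/>
  <polygon points="46.922,34.727 48.327,67.412 19.318,52.286" fill="none" stroke="#ff8800"/>
  <polyline points="61.980,33.339 61.392,65.497 56.123,94.025 46.174,118.922 31.544,140.189 12.234,157.825" fill="none" stroke="#ff8800"/>
</svg>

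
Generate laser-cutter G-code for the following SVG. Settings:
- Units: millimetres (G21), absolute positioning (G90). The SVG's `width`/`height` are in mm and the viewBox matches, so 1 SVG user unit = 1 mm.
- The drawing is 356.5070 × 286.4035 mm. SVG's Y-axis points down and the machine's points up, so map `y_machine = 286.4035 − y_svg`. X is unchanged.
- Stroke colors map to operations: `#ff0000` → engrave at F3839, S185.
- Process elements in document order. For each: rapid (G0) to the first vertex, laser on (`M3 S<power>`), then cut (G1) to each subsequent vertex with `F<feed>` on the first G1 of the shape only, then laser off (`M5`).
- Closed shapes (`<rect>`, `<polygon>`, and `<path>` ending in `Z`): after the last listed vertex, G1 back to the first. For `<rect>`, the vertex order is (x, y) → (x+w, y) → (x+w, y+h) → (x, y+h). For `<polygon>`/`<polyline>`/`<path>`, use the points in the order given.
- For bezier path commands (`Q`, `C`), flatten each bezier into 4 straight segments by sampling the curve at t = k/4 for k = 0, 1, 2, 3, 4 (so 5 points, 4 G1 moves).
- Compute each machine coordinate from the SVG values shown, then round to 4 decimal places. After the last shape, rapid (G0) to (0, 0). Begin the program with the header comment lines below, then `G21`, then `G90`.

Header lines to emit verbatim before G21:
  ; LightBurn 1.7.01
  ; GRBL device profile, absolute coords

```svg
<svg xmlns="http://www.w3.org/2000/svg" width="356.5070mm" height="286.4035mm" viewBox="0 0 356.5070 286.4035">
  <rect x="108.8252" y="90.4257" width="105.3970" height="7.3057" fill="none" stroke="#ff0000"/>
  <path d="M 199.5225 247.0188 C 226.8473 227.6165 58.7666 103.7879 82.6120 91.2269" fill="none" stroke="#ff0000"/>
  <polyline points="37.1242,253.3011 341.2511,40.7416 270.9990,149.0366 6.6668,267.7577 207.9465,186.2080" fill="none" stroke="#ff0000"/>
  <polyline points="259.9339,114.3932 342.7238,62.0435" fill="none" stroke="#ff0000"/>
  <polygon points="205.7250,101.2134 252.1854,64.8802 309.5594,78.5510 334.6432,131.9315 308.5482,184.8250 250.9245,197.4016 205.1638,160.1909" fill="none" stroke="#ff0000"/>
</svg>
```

; LightBurn 1.7.01
; GRBL device profile, absolute coords
G21
G90
G0 X108.8252 Y195.9778
M3 S185
G1 X214.2222 Y195.9778 F3839
G1 X214.2222 Y188.6721
G1 X108.8252 Y188.6721
G1 X108.8252 Y195.9778
M5
G0 X199.5225 Y39.3847
M3 S185
G1 X189.4296 Y70.1461 F3839
G1 X142.3720 Y119.8461
G1 X94.6620 Y168.2634
G1 X82.6120 Y195.1766
M5
G0 X37.1242 Y33.1024
M3 S185
G1 X341.2511 Y245.6619 F3839
G1 X270.9990 Y137.3669
G1 X6.6668 Y18.6458
G1 X207.9465 Y100.1955
M5
G0 X259.9339 Y172.0103
M3 S185
G1 X342.7238 Y224.3600 F3839
M5
G0 X205.7250 Y185.1901
M3 S185
G1 X252.1854 Y221.5233 F3839
G1 X309.5594 Y207.8525
G1 X334.6432 Y154.4720
G1 X308.5482 Y101.5785
G1 X250.9245 Y89.0019
G1 X205.1638 Y126.2126
G1 X205.7250 Y185.1901
M5
G0 X0.0000 Y0.0000

viewBox `0 0 356.5070 286.4035` with mm width/height → 1 unit = 1 mm. Flip: y_m = 286.4035 − y_svg.

**Shape 1** — `<rect>` rectangle, stroke `#ff0000` → engrave (S185, F3839). Machine vertices: (108.8252,195.9778) → (214.2222,195.9778) → (214.2222,188.6721) → (108.8252,188.6721) → (108.8252,195.9778). Closed: final G1 returns to the first vertex.

**Shape 2** — `<path>` cubic bezier, stroke `#ff0000` → engrave (S185, F3839). Control points (SVG): P0=(199.5225,247.0188), P1=(226.8473,227.6165), P2=(58.7666,103.7879), P3=(82.6120,91.2269); sampled at t=k/4. Machine vertices: (199.5225,39.3847) → (189.4296,70.1461) → (142.3720,119.8461) → (94.6620,168.2634) → (82.6120,195.1766). Open path.

**Shape 3** — `<polyline>` open polyline, stroke `#ff0000` → engrave (S185, F3839). Machine vertices: (37.1242,33.1024) → (341.2511,245.6619) → (270.9990,137.3669) → (6.6668,18.6458) → (207.9465,100.1955). Open path.

**Shape 4** — `<polyline>` line segment, stroke `#ff0000` → engrave (S185, F3839). Machine vertices: (259.9339,172.0103) → (342.7238,224.3600). Open path.

**Shape 5** — `<polygon>` regular polygon, stroke `#ff0000` → engrave (S185, F3839). Machine vertices: (205.7250,185.1901) → (252.1854,221.5233) → (309.5594,207.8525) → (334.6432,154.4720) → (308.5482,101.5785) → (250.9245,89.0019) → (205.1638,126.2126) → (205.7250,185.1901). Closed: final G1 returns to the first vertex.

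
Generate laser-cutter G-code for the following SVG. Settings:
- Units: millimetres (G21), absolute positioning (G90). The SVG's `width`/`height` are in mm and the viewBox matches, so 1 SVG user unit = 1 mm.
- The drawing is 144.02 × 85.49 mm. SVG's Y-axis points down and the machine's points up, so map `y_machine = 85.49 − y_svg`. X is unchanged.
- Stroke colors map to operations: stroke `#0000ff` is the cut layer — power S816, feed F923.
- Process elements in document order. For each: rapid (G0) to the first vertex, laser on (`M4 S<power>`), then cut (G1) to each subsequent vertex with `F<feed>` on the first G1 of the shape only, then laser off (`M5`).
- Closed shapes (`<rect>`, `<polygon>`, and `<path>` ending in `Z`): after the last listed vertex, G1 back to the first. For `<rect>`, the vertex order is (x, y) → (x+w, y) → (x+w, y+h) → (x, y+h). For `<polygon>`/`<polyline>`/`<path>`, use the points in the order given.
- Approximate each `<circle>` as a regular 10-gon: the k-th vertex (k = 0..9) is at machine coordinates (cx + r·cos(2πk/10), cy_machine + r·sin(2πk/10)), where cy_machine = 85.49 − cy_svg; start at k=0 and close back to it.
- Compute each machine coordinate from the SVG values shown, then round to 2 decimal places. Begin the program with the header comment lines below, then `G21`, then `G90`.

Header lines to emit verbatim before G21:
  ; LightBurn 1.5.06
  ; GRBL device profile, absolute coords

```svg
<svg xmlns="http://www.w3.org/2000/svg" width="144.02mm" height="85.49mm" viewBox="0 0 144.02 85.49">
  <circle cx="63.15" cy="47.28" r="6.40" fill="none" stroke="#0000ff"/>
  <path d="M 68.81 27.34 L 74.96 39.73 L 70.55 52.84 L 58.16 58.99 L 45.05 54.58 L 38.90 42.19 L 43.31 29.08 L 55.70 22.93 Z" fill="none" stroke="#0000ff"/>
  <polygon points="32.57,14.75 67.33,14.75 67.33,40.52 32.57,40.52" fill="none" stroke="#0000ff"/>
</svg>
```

; LightBurn 1.5.06
; GRBL device profile, absolute coords
G21
G90
G0 X69.55 Y38.21
M4 S816
G1 X68.33 Y41.97 F923
G1 X65.13 Y44.30
G1 X61.17 Y44.30
G1 X57.97 Y41.97
G1 X56.75 Y38.21
G1 X57.97 Y34.45
G1 X61.17 Y32.12
G1 X65.13 Y32.12
G1 X68.33 Y34.45
G1 X69.55 Y38.21
M5
G0 X68.81 Y58.15
M4 S816
G1 X74.96 Y45.76 F923
G1 X70.55 Y32.65
G1 X58.16 Y26.50
G1 X45.05 Y30.91
G1 X38.90 Y43.30
G1 X43.31 Y56.41
G1 X55.70 Y62.56
G1 X68.81 Y58.15
M5
G0 X32.57 Y70.74
M4 S816
G1 X67.33 Y70.74 F923
G1 X67.33 Y44.97
G1 X32.57 Y44.97
G1 X32.57 Y70.74
M5

Since the viewBox matches the mm dimensions, user units are millimetres directly. The only transform is the Y-flip y_m = 85.49 − y_svg.

Shape 1 is a circle drawn with `<circle>`. Its stroke #0000ff means cut at S816, F923. After flipping Y the toolpath is (69.55,38.21) → (68.33,41.97) → (65.13,44.30) → (61.17,44.30) → (57.97,41.97) → (56.75,38.21) → (57.97,34.45) → (61.17,32.12) → (65.13,32.12) → (68.33,34.45) → (69.55,38.21), returning to the start.

Shape 2 is a regular polygon drawn with `<path>`. Its stroke #0000ff means cut at S816, F923. After flipping Y the toolpath is (68.81,58.15) → (74.96,45.76) → (70.55,32.65) → (58.16,26.50) → (45.05,30.91) → (38.90,43.30) → (43.31,56.41) → (55.70,62.56) → (68.81,58.15), returning to the start.

Shape 3 is a rectangle drawn with `<polygon>`. Its stroke #0000ff means cut at S816, F923. After flipping Y the toolpath is (32.57,70.74) → (67.33,70.74) → (67.33,44.97) → (32.57,44.97) → (32.57,70.74), returning to the start.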